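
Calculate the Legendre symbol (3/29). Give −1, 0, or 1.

-1

Reciprocity: 3 ≡ 3 and 29 ≡ 1 (mod 4), so (3/29) = +(29/3).
Reduce top mod 3: now compute (2/3).
Pull out 2: since 3 ≡ 3 (mod 8), (2/3) = -1.
Reached (1/3) = 1. Collecting the sign flips along the way, the symbol is -1.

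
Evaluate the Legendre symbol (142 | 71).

0

First reduce: 142 ≡ 0 (mod 71).
Top reduces to 0: gcd > 1, so the symbol is 0.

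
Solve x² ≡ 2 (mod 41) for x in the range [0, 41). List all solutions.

17, 24

41 ≡ 1 (mod 4), so we find a root by search.
Trying successive values, 17² = 289 ≡ 2 (mod 41). The other root is 41 − 17 = 24.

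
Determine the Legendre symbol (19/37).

Reciprocity: 19 ≡ 3 and 37 ≡ 1 (mod 4), so (19/37) = +(37/19).
Reduce top mod 19: now compute (18/19).
Pull out 2: since 19 ≡ 3 (mod 8), (2/19) = -1.
Reciprocity: 9 ≡ 1 and 19 ≡ 3 (mod 4), so (9/19) = +(19/9).
Reduce top mod 9: now compute (1/9).
Reached (1/9) = 1. Collecting the sign flips along the way, the symbol is -1.

-1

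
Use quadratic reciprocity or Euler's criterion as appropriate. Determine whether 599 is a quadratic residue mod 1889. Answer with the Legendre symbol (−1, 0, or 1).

Reciprocity: 599 ≡ 3 and 1889 ≡ 1 (mod 4), so (599/1889) = +(1889/599).
Reduce top mod 599: now compute (92/599).
Pull out 2^2: since 599 ≡ 7 (mod 8), (2/599) = +1, so (2/599)^2 = +1.
Reciprocity: 23 ≡ 3 and 599 ≡ 3 (mod 4), so (23/599) = −(599/23).
Reduce top mod 23: now compute (1/23).
Reached (1/23) = 1. Collecting the sign flips along the way, the symbol is -1.

-1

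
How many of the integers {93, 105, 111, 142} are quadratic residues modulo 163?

2

(93/163) = +1 → QR.
(105/163) = -1 → non-residue.
(111/163) = +1 → QR.
(142/163) = -1 → non-residue.
Total quadratic residues among the 4: 2.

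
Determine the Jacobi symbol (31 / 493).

Reciprocity: 31 ≡ 3 and 493 ≡ 1 (mod 4), so (31/493) = +(493/31).
Reduce top mod 31: now compute (28/31).
Pull out 2^2: since 31 ≡ 7 (mod 8), (2/31) = +1, so (2/31)^2 = +1.
Reciprocity: 7 ≡ 3 and 31 ≡ 3 (mod 4), so (7/31) = −(31/7).
Reduce top mod 7: now compute (3/7).
Reciprocity: 3 ≡ 3 and 7 ≡ 3 (mod 4), so (3/7) = −(7/3).
Reduce top mod 3: now compute (1/3).
Reached (1/3) = 1. Collecting the sign flips along the way, the symbol is +1.

1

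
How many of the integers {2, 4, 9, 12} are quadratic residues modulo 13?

3

(2/13) = -1 → non-residue.
(4/13) = +1 → QR.
(9/13) = +1 → QR.
(12/13) = +1 → QR.
Total quadratic residues among the 4: 3.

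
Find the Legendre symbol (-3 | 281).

-1

First reduce: -3 ≡ 278 (mod 281).
Pull out 2: since 281 ≡ 1 (mod 8), (2/281) = +1.
Reciprocity: 139 ≡ 3 and 281 ≡ 1 (mod 4), so (139/281) = +(281/139).
Reduce top mod 139: now compute (3/139).
Reciprocity: 3 ≡ 3 and 139 ≡ 3 (mod 4), so (3/139) = −(139/3).
Reduce top mod 3: now compute (1/3).
Reached (1/3) = 1. Collecting the sign flips along the way, the symbol is -1.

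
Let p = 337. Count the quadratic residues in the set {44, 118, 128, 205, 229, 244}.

(44/337) = -1 → non-residue.
(118/337) = -1 → non-residue.
(128/337) = +1 → QR.
(205/337) = -1 → non-residue.
(229/337) = +1 → QR.
(244/337) = -1 → non-residue.
Total quadratic residues among the 6: 2.

2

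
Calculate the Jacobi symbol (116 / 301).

Pull out 2^2: since 301 ≡ 5 (mod 8), (2/301) = -1, so (2/301)^2 = +1.
Reciprocity: 29 ≡ 1 and 301 ≡ 1 (mod 4), so (29/301) = +(301/29).
Reduce top mod 29: now compute (11/29).
Reciprocity: 11 ≡ 3 and 29 ≡ 1 (mod 4), so (11/29) = +(29/11).
Reduce top mod 11: now compute (7/11).
Reciprocity: 7 ≡ 3 and 11 ≡ 3 (mod 4), so (7/11) = −(11/7).
Reduce top mod 7: now compute (4/7).
Pull out 2^2: since 7 ≡ 7 (mod 8), (2/7) = +1, so (2/7)^2 = +1.
Reached (1/7) = 1. Collecting the sign flips along the way, the symbol is -1.

-1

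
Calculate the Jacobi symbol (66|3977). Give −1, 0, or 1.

1

Pull out 2: since 3977 ≡ 1 (mod 8), (2/3977) = +1.
Reciprocity: 33 ≡ 1 and 3977 ≡ 1 (mod 4), so (33/3977) = +(3977/33).
Reduce top mod 33: now compute (17/33).
Reciprocity: 17 ≡ 1 and 33 ≡ 1 (mod 4), so (17/33) = +(33/17).
Reduce top mod 17: now compute (16/17).
Pull out 2^4: since 17 ≡ 1 (mod 8), (2/17) = +1, so (2/17)^4 = +1.
Reached (1/17) = 1. Collecting the sign flips along the way, the symbol is +1.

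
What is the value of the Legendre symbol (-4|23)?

-1

Euler's criterion: (-4/23) ≡ 19^11 (mod 23).
19^2 ≡ 16 (mod 23)
19^4 ≡ 3 (mod 23)
19^8 ≡ 9 (mod 23)
19^11 = 19^(8+2+1) ≡ 22 (mod 23).
Result is 22 ≡ −1, so (-4/23) = −1.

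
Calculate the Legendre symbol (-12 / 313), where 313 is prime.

Euler's criterion: (-12/313) ≡ 301^156 (mod 313).
301^2 ≡ 144 (mod 313)
301^4 ≡ 78 (mod 313)
301^8 ≡ 137 (mod 313)
301^16 ≡ 302 (mod 313)
301^32 ≡ 121 (mod 313)
301^64 ≡ 243 (mod 313)
301^128 ≡ 205 (mod 313)
301^156 = 301^(128+16+8+4) ≡ 1 (mod 313).
Result is 1, so (-12/313) = 1.

1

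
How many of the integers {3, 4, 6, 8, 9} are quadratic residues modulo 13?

3

(3/13) = +1 → QR.
(4/13) = +1 → QR.
(6/13) = -1 → non-residue.
(8/13) = -1 → non-residue.
(9/13) = +1 → QR.
Total quadratic residues among the 5: 3.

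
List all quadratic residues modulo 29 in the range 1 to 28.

1, 4, 5, 6, 7, 9, 13, 16, 20, 22, 23, 24, 25, 28

Square k = 1,…,14 (k and 29−k give the same square):
1²=1, 2²=4, 3²=9, 4²=16, 5²=25, 6²≡7, 7²≡20, 8²≡6, 9²≡23, 10²≡13, 11²≡5, 12²≡28, 13²≡24, 14²≡22 (mod 29).
So the quadratic residues mod 29 are {1, 4, 5, 6, 7, 9, 13, 16, 20, 22, 23, 24, 25, 28}.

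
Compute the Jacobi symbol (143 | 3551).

1

Reciprocity: 143 ≡ 3 and 3551 ≡ 3 (mod 4), so (143/3551) = −(3551/143).
Reduce top mod 143: now compute (119/143).
Reciprocity: 119 ≡ 3 and 143 ≡ 3 (mod 4), so (119/143) = −(143/119).
Reduce top mod 119: now compute (24/119).
Pull out 2^3: since 119 ≡ 7 (mod 8), (2/119) = +1, so (2/119)^3 = +1.
Reciprocity: 3 ≡ 3 and 119 ≡ 3 (mod 4), so (3/119) = −(119/3).
Reduce top mod 3: now compute (2/3).
Pull out 2: since 3 ≡ 3 (mod 8), (2/3) = -1.
Reached (1/3) = 1. Collecting the sign flips along the way, the symbol is +1.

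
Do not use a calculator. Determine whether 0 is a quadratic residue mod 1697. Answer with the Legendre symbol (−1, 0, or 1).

0

Top reduces to 0: gcd > 1, so the symbol is 0.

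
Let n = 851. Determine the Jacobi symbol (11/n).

Reciprocity: 11 ≡ 3 and 851 ≡ 3 (mod 4), so (11/851) = −(851/11).
Reduce top mod 11: now compute (4/11).
Pull out 2^2: since 11 ≡ 3 (mod 8), (2/11) = -1, so (2/11)^2 = +1.
Reached (1/11) = 1. Collecting the sign flips along the way, the symbol is -1.

-1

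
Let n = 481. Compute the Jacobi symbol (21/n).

Reciprocity: 21 ≡ 1 and 481 ≡ 1 (mod 4), so (21/481) = +(481/21).
Reduce top mod 21: now compute (19/21).
Reciprocity: 19 ≡ 3 and 21 ≡ 1 (mod 4), so (19/21) = +(21/19).
Reduce top mod 19: now compute (2/19).
Pull out 2: since 19 ≡ 3 (mod 8), (2/19) = -1.
Reached (1/19) = 1. Collecting the sign flips along the way, the symbol is -1.

-1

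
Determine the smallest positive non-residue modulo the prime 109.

2

(2/109) = −1, so 2 is the smallest positive non-residue mod 109.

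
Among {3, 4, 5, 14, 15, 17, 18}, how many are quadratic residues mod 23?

(3/23) = +1 → QR.
(4/23) = +1 → QR.
(5/23) = -1 → non-residue.
(14/23) = -1 → non-residue.
(15/23) = -1 → non-residue.
(17/23) = -1 → non-residue.
(18/23) = +1 → QR.
Total quadratic residues among the 7: 3.

3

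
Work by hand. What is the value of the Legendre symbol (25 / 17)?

First reduce: 25 ≡ 8 (mod 17).
Pull out 2^3: since 17 ≡ 1 (mod 8), (2/17) = +1, so (2/17)^3 = +1.
Reached (1/17) = 1. Collecting the sign flips along the way, the symbol is +1.

1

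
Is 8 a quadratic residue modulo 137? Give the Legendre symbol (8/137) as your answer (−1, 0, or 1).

1

Euler's criterion: (8/137) ≡ 8^68 (mod 137).
8^2 ≡ 64 (mod 137)
8^4 ≡ 123 (mod 137)
8^8 ≡ 59 (mod 137)
8^16 ≡ 56 (mod 137)
8^32 ≡ 122 (mod 137)
8^64 ≡ 88 (mod 137)
8^68 = 8^(64+4) ≡ 1 (mod 137).
Result is 1, so (8/137) = 1.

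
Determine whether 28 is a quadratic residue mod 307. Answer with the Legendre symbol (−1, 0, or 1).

1

Pull out 2^2: since 307 ≡ 3 (mod 8), (2/307) = -1, so (2/307)^2 = +1.
Reciprocity: 7 ≡ 3 and 307 ≡ 3 (mod 4), so (7/307) = −(307/7).
Reduce top mod 7: now compute (6/7).
Pull out 2: since 7 ≡ 7 (mod 8), (2/7) = +1.
Reciprocity: 3 ≡ 3 and 7 ≡ 3 (mod 4), so (3/7) = −(7/3).
Reduce top mod 3: now compute (1/3).
Reached (1/3) = 1. Collecting the sign flips along the way, the symbol is +1.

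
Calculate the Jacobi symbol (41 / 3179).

Reciprocity: 41 ≡ 1 and 3179 ≡ 3 (mod 4), so (41/3179) = +(3179/41).
Reduce top mod 41: now compute (22/41).
Pull out 2: since 41 ≡ 1 (mod 8), (2/41) = +1.
Reciprocity: 11 ≡ 3 and 41 ≡ 1 (mod 4), so (11/41) = +(41/11).
Reduce top mod 11: now compute (8/11).
Pull out 2^3: since 11 ≡ 3 (mod 8), (2/11) = -1, so (2/11)^3 = -1.
Reached (1/11) = 1. Collecting the sign flips along the way, the symbol is -1.

-1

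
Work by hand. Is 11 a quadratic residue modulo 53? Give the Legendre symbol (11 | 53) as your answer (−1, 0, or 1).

1

Reciprocity: 11 ≡ 3 and 53 ≡ 1 (mod 4), so (11/53) = +(53/11).
Reduce top mod 11: now compute (9/11).
Reciprocity: 9 ≡ 1 and 11 ≡ 3 (mod 4), so (9/11) = +(11/9).
Reduce top mod 9: now compute (2/9).
Pull out 2: since 9 ≡ 1 (mod 8), (2/9) = +1.
Reached (1/9) = 1. Collecting the sign flips along the way, the symbol is +1.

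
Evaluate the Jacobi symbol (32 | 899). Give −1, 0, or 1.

Pull out 2^5: since 899 ≡ 3 (mod 8), (2/899) = -1, so (2/899)^5 = -1.
Reached (1/899) = 1. Collecting the sign flips along the way, the symbol is -1.

-1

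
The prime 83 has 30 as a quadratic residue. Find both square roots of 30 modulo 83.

14, 69

Since 83 ≡ 3 (mod 4), a square root of 30 is 30^((83+1)/4) = 30^21 mod 83.
Repeated squaring: 30^2≡70, 30^4≡3, 30^8≡9, 30^16≡81 (mod 83).
30^21 = 30^(16+4+1) ≡ 69 (mod 83).
Check: 69² = 4761 ≡ 30 (mod 83). The two roots are 14 and 69.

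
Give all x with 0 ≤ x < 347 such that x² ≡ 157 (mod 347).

Since 347 ≡ 3 (mod 4), a square root of 157 is 157^((347+1)/4) = 157^87 mod 347.
Repeated squaring: 157^2≡12, 157^4≡144, 157^8≡263, 157^16≡116, 157^32≡270, 157^64≡30 (mod 347).
157^87 = 157^(64+16+4+2+1) ≡ 114 (mod 347).
Check: 114² = 12996 ≡ 157 (mod 347). The two roots are 114 and 233.

114, 233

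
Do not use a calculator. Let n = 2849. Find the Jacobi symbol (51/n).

Reciprocity: 51 ≡ 3 and 2849 ≡ 1 (mod 4), so (51/2849) = +(2849/51).
Reduce top mod 51: now compute (44/51).
Pull out 2^2: since 51 ≡ 3 (mod 8), (2/51) = -1, so (2/51)^2 = +1.
Reciprocity: 11 ≡ 3 and 51 ≡ 3 (mod 4), so (11/51) = −(51/11).
Reduce top mod 11: now compute (7/11).
Reciprocity: 7 ≡ 3 and 11 ≡ 3 (mod 4), so (7/11) = −(11/7).
Reduce top mod 7: now compute (4/7).
Pull out 2^2: since 7 ≡ 7 (mod 8), (2/7) = +1, so (2/7)^2 = +1.
Reached (1/7) = 1. Collecting the sign flips along the way, the symbol is +1.

1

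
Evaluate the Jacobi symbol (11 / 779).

Reciprocity: 11 ≡ 3 and 779 ≡ 3 (mod 4), so (11/779) = −(779/11).
Reduce top mod 11: now compute (9/11).
Reciprocity: 9 ≡ 1 and 11 ≡ 3 (mod 4), so (9/11) = +(11/9).
Reduce top mod 9: now compute (2/9).
Pull out 2: since 9 ≡ 1 (mod 8), (2/9) = +1.
Reached (1/9) = 1. Collecting the sign flips along the way, the symbol is -1.

-1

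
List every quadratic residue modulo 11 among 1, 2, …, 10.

1 3 4 5 9

Square k = 1,…,5 (k and 11−k give the same square):
1²=1, 2²=4, 3²=9, 4²≡5, 5²≡3 (mod 11).
So the quadratic residues mod 11 are {1, 3, 4, 5, 9}.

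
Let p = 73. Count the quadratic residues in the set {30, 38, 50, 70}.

3

(30/73) = -1 → non-residue.
(38/73) = +1 → QR.
(50/73) = +1 → QR.
(70/73) = +1 → QR.
Total quadratic residues among the 4: 3.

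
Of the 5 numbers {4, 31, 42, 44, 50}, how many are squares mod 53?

(4/53) = +1 → QR.
(31/53) = -1 → non-residue.
(42/53) = +1 → QR.
(44/53) = +1 → QR.
(50/53) = -1 → non-residue.
Total quadratic residues among the 5: 3.

3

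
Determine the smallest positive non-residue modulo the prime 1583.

(2/1583) = +1, so 2 is a residue.
(3/1583) = +1, so 3 is a residue.
(4/1583) = +1, so 4 is a residue.
(5/1583) = −1, so 5 is the smallest positive non-residue mod 1583.

5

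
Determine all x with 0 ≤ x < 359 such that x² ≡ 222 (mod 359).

168, 191

Since 359 ≡ 3 (mod 4), a square root of 222 is 222^((359+1)/4) = 222^90 mod 359.
Repeated squaring: 222^2≡101, 222^4≡149, 222^8≡302, 222^16≡18, 222^32≡324, 222^64≡148 (mod 359).
222^90 = 222^(64+16+8+2) ≡ 191 (mod 359).
Check: 191² = 36481 ≡ 222 (mod 359). The two roots are 168 and 191.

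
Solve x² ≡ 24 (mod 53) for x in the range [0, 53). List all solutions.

17, 36

53 ≡ 1 (mod 4), so we find a root by search.
Trying successive values, 17² = 289 ≡ 24 (mod 53). The other root is 53 − 17 = 36.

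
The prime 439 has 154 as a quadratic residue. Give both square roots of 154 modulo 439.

121, 318

Since 439 ≡ 3 (mod 4), a square root of 154 is 154^((439+1)/4) = 154^110 mod 439.
Repeated squaring: 154^2≡10, 154^4≡100, 154^8≡342, 154^16≡190, 154^32≡102, 154^64≡307 (mod 439).
154^110 = 154^(64+32+8+4+2) ≡ 121 (mod 439).
Check: 121² = 14641 ≡ 154 (mod 439). The two roots are 121 and 318.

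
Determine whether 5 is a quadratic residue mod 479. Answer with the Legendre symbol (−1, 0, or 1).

Euler's criterion: (5/479) ≡ 5^239 (mod 479).
5^2 ≡ 25 (mod 479)
5^4 ≡ 146 (mod 479)
5^8 ≡ 240 (mod 479)
5^16 ≡ 120 (mod 479)
5^32 ≡ 30 (mod 479)
5^64 ≡ 421 (mod 479)
5^128 ≡ 11 (mod 479)
5^239 = 5^(128+64+32+8+4+2+1) ≡ 1 (mod 479).
Result is 1, so (5/479) = 1.

1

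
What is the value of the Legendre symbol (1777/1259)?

-1

First reduce: 1777 ≡ 518 (mod 1259).
Pull out 2: since 1259 ≡ 3 (mod 8), (2/1259) = -1.
Reciprocity: 259 ≡ 3 and 1259 ≡ 3 (mod 4), so (259/1259) = −(1259/259).
Reduce top mod 259: now compute (223/259).
Reciprocity: 223 ≡ 3 and 259 ≡ 3 (mod 4), so (223/259) = −(259/223).
Reduce top mod 223: now compute (36/223).
Pull out 2^2: since 223 ≡ 7 (mod 8), (2/223) = +1, so (2/223)^2 = +1.
Reciprocity: 9 ≡ 1 and 223 ≡ 3 (mod 4), so (9/223) = +(223/9).
Reduce top mod 9: now compute (7/9).
Reciprocity: 7 ≡ 3 and 9 ≡ 1 (mod 4), so (7/9) = +(9/7).
Reduce top mod 7: now compute (2/7).
Pull out 2: since 7 ≡ 7 (mod 8), (2/7) = +1.
Reached (1/7) = 1. Collecting the sign flips along the way, the symbol is -1.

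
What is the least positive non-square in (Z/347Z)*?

(2/347) = −1, so 2 is the smallest positive non-residue mod 347.

2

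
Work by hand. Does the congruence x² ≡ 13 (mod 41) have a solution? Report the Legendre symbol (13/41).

-1

Euler's criterion: (13/41) ≡ 13^20 (mod 41).
13^2 ≡ 5 (mod 41)
13^4 ≡ 25 (mod 41)
13^8 ≡ 10 (mod 41)
13^16 ≡ 18 (mod 41)
13^20 = 13^(16+4) ≡ 40 (mod 41).
Result is 40 ≡ −1, so (13/41) = −1.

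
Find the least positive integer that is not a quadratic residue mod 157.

(2/157) = −1, so 2 is the smallest positive non-residue mod 157.

2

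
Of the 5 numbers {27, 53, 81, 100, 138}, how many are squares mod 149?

(27/149) = -1 → non-residue.
(53/149) = +1 → QR.
(81/149) = +1 → QR.
(100/149) = +1 → QR.
(138/149) = -1 → non-residue.
Total quadratic residues among the 5: 3.

3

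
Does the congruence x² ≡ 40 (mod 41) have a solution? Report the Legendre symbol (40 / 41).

1

Pull out 2^3: since 41 ≡ 1 (mod 8), (2/41) = +1, so (2/41)^3 = +1.
Reciprocity: 5 ≡ 1 and 41 ≡ 1 (mod 4), so (5/41) = +(41/5).
Reduce top mod 5: now compute (1/5).
Reached (1/5) = 1. Collecting the sign flips along the way, the symbol is +1.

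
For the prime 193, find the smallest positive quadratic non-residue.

(2/193) = +1, so 2 is a residue.
(3/193) = +1, so 3 is a residue.
(4/193) = +1, so 4 is a residue.
(5/193) = −1, so 5 is the smallest positive non-residue mod 193.

5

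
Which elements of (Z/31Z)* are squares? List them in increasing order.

Square k = 1,…,15 (k and 31−k give the same square):
1²=1, 2²=4, 3²=9, 4²=16, 5²=25, 6²≡5, 7²≡18, 8²≡2, 9²≡19, 10²≡7, 11²≡28, 12²≡20, 13²≡14, 14²≡10, 15²≡8 (mod 31).
So the quadratic residues mod 31 are {1, 2, 4, 5, 7, 8, 9, 10, 14, 16, 18, 19, 20, 25, 28}.

1,2,4,5,7,8,9,10,14,16,18,19,20,25,28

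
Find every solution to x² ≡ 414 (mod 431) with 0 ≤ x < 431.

198, 233

Since 431 ≡ 3 (mod 4), a square root of 414 is 414^((431+1)/4) = 414^108 mod 431.
Repeated squaring: 414^2≡289, 414^4≡338, 414^8≡29, 414^16≡410, 414^32≡10, 414^64≡100 (mod 431).
414^108 = 414^(64+32+8+4) ≡ 198 (mod 431).
Check: 198² = 39204 ≡ 414 (mod 431). The two roots are 198 and 233.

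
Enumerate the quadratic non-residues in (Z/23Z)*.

5, 7, 10, 11, 14, 15, 17, 19, 20, 21, 22

Square k = 1,…,11 (k and 23−k give the same square):
1²=1, 2²=4, 3²=9, 4²=16, 5²≡2, 6²≡13, 7²≡3, 8²≡18, 9²≡12, 10²≡8, 11²≡6 (mod 23).
The residues are {1, 2, 3, 4, 6, 8, 9, 12, 13, 16, 18}; the non-residues are the remaining 11 nonzero classes.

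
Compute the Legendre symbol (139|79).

First reduce: 139 ≡ 60 (mod 79).
Pull out 2^2: since 79 ≡ 7 (mod 8), (2/79) = +1, so (2/79)^2 = +1.
Reciprocity: 15 ≡ 3 and 79 ≡ 3 (mod 4), so (15/79) = −(79/15).
Reduce top mod 15: now compute (4/15).
Pull out 2^2: since 15 ≡ 7 (mod 8), (2/15) = +1, so (2/15)^2 = +1.
Reached (1/15) = 1. Collecting the sign flips along the way, the symbol is -1.

-1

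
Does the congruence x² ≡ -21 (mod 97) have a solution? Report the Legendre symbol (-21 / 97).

-1

Euler's criterion: (-21/97) ≡ 76^48 (mod 97).
76^2 ≡ 53 (mod 97)
76^4 ≡ 93 (mod 97)
76^8 ≡ 16 (mod 97)
76^16 ≡ 62 (mod 97)
76^32 ≡ 61 (mod 97)
76^48 = 76^(32+16) ≡ 96 (mod 97).
Result is 96 ≡ −1, so (-21/97) = −1.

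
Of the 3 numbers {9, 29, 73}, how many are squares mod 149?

(9/149) = +1 → QR.
(29/149) = +1 → QR.
(73/149) = +1 → QR.
Total quadratic residues among the 3: 3.

3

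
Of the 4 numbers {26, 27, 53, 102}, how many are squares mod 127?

1

(26/127) = +1 → QR.
(27/127) = -1 → non-residue.
(53/127) = -1 → non-residue.
(102/127) = -1 → non-residue.
Total quadratic residues among the 4: 1.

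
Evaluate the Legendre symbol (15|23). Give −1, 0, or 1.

-1

Euler's criterion: (15/23) ≡ 15^11 (mod 23).
15^2 ≡ 18 (mod 23)
15^4 ≡ 2 (mod 23)
15^8 ≡ 4 (mod 23)
15^11 = 15^(8+2+1) ≡ 22 (mod 23).
Result is 22 ≡ −1, so (15/23) = −1.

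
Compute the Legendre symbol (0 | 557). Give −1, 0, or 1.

Top reduces to 0: gcd > 1, so the symbol is 0.

0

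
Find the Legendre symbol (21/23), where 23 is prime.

Reciprocity: 21 ≡ 1 and 23 ≡ 3 (mod 4), so (21/23) = +(23/21).
Reduce top mod 21: now compute (2/21).
Pull out 2: since 21 ≡ 5 (mod 8), (2/21) = -1.
Reached (1/21) = 1. Collecting the sign flips along the way, the symbol is -1.

-1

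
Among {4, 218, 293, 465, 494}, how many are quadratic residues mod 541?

3

(4/541) = +1 → QR.
(218/541) = -1 → non-residue.
(293/541) = -1 → non-residue.
(465/541) = +1 → QR.
(494/541) = +1 → QR.
Total quadratic residues among the 5: 3.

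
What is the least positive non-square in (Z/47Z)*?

5

(2/47) = +1, so 2 is a residue.
(3/47) = +1, so 3 is a residue.
(4/47) = +1, so 4 is a residue.
(5/47) = −1, so 5 is the smallest positive non-residue mod 47.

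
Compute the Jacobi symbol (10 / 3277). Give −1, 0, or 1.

Pull out 2: since 3277 ≡ 5 (mod 8), (2/3277) = -1.
Reciprocity: 5 ≡ 1 and 3277 ≡ 1 (mod 4), so (5/3277) = +(3277/5).
Reduce top mod 5: now compute (2/5).
Pull out 2: since 5 ≡ 5 (mod 8), (2/5) = -1.
Reached (1/5) = 1. Collecting the sign flips along the way, the symbol is +1.

1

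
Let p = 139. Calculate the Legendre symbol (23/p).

Reciprocity: 23 ≡ 3 and 139 ≡ 3 (mod 4), so (23/139) = −(139/23).
Reduce top mod 23: now compute (1/23).
Reached (1/23) = 1. Collecting the sign flips along the way, the symbol is -1.

-1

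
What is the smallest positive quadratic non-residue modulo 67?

2

(2/67) = −1, so 2 is the smallest positive non-residue mod 67.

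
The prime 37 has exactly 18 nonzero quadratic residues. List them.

Square k = 1,…,18 (k and 37−k give the same square):
1²=1, 2²=4, 3²=9, 4²=16, 5²=25, 6²=36, 7²≡12, 8²≡27, 9²≡7, 10²≡26, 11²≡10, 12²≡33, 13²≡21, 14²≡11, 15²≡3, 16²≡34, 17²≡30, 18²≡28 (mod 37).
So the quadratic residues mod 37 are {1, 3, 4, 7, 9, 10, 11, 12, 16, 21, 25, 26, 27, 28, 30, 33, 34, 36}.

1, 3, 4, 7, 9, 10, 11, 12, 16, 21, 25, 26, 27, 28, 30, 33, 34, 36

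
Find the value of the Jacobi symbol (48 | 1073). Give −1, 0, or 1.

-1

Pull out 2^4: since 1073 ≡ 1 (mod 8), (2/1073) = +1, so (2/1073)^4 = +1.
Reciprocity: 3 ≡ 3 and 1073 ≡ 1 (mod 4), so (3/1073) = +(1073/3).
Reduce top mod 3: now compute (2/3).
Pull out 2: since 3 ≡ 3 (mod 8), (2/3) = -1.
Reached (1/3) = 1. Collecting the sign flips along the way, the symbol is -1.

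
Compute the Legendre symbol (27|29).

Reciprocity: 27 ≡ 3 and 29 ≡ 1 (mod 4), so (27/29) = +(29/27).
Reduce top mod 27: now compute (2/27).
Pull out 2: since 27 ≡ 3 (mod 8), (2/27) = -1.
Reached (1/27) = 1. Collecting the sign flips along the way, the symbol is -1.

-1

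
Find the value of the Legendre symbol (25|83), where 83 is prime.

1

Reciprocity: 25 ≡ 1 and 83 ≡ 3 (mod 4), so (25/83) = +(83/25).
Reduce top mod 25: now compute (8/25).
Pull out 2^3: since 25 ≡ 1 (mod 8), (2/25) = +1, so (2/25)^3 = +1.
Reached (1/25) = 1. Collecting the sign flips along the way, the symbol is +1.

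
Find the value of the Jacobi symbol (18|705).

0

Pull out 2: since 705 ≡ 1 (mod 8), (2/705) = +1.
Reciprocity: 9 ≡ 1 and 705 ≡ 1 (mod 4), so (9/705) = +(705/9).
Reduce top mod 9: now compute (3/9).
Reciprocity: 3 ≡ 3 and 9 ≡ 1 (mod 4), so (3/9) = +(9/3).
Reduce top mod 3: now compute (0/3).
Top reduces to 0: gcd > 1, so the symbol is 0.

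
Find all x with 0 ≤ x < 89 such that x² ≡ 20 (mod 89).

89 ≡ 1 (mod 4), so we find a root by search.
Trying successive values, 38² = 1444 ≡ 20 (mod 89). The other root is 89 − 38 = 51.

38, 51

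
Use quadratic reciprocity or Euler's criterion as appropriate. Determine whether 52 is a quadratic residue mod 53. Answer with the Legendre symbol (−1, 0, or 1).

Pull out 2^2: since 53 ≡ 5 (mod 8), (2/53) = -1, so (2/53)^2 = +1.
Reciprocity: 13 ≡ 1 and 53 ≡ 1 (mod 4), so (13/53) = +(53/13).
Reduce top mod 13: now compute (1/13).
Reached (1/13) = 1. Collecting the sign flips along the way, the symbol is +1.

1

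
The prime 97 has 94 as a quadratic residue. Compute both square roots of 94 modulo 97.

97 ≡ 1 (mod 4), so we find a root by search.
Trying successive values, 26² = 676 ≡ 94 (mod 97). The other root is 97 − 26 = 71.

26, 71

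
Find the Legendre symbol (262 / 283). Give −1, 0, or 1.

Pull out 2: since 283 ≡ 3 (mod 8), (2/283) = -1.
Reciprocity: 131 ≡ 3 and 283 ≡ 3 (mod 4), so (131/283) = −(283/131).
Reduce top mod 131: now compute (21/131).
Reciprocity: 21 ≡ 1 and 131 ≡ 3 (mod 4), so (21/131) = +(131/21).
Reduce top mod 21: now compute (5/21).
Reciprocity: 5 ≡ 1 and 21 ≡ 1 (mod 4), so (5/21) = +(21/5).
Reduce top mod 5: now compute (1/5).
Reached (1/5) = 1. Collecting the sign flips along the way, the symbol is +1.

1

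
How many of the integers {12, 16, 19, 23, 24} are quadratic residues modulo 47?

(12/47) = +1 → QR.
(16/47) = +1 → QR.
(19/47) = -1 → non-residue.
(23/47) = -1 → non-residue.
(24/47) = +1 → QR.
Total quadratic residues among the 5: 3.

3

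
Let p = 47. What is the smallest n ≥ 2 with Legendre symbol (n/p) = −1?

5

(2/47) = +1, so 2 is a residue.
(3/47) = +1, so 3 is a residue.
(4/47) = +1, so 4 is a residue.
(5/47) = −1, so 5 is the smallest positive non-residue mod 47.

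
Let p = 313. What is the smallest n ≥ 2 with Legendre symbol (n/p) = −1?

(2/313) = +1, so 2 is a residue.
(3/313) = +1, so 3 is a residue.
(4/313) = +1, so 4 is a residue.
(5/313) = −1, so 5 is the smallest positive non-residue mod 313.

5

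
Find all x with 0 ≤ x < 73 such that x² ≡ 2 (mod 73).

32, 41

73 ≡ 1 (mod 4), so we find a root by search.
Trying successive values, 32² = 1024 ≡ 2 (mod 73). The other root is 73 − 32 = 41.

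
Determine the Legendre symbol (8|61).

-1

Pull out 2^3: since 61 ≡ 5 (mod 8), (2/61) = -1, so (2/61)^3 = -1.
Reached (1/61) = 1. Collecting the sign flips along the way, the symbol is -1.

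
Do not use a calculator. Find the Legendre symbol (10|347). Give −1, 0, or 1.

Pull out 2: since 347 ≡ 3 (mod 8), (2/347) = -1.
Reciprocity: 5 ≡ 1 and 347 ≡ 3 (mod 4), so (5/347) = +(347/5).
Reduce top mod 5: now compute (2/5).
Pull out 2: since 5 ≡ 5 (mod 8), (2/5) = -1.
Reached (1/5) = 1. Collecting the sign flips along the way, the symbol is +1.

1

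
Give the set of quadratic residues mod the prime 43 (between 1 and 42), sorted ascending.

1 4 6 9 10 11 13 14 15 16 17 21 23 24 25 31 35 36 38 40 41

Square k = 1,…,21 (k and 43−k give the same square):
1²=1, 2²=4, 3²=9, 4²=16, 5²=25, 6²=36, 7²≡6, 8²≡21, 9²≡38, 10²≡14, 11²≡35, 12²≡15, 13²≡40, 14²≡24, 15²≡10, 16²≡41, 17²≡31, 18²≡23, 19²≡17, 20²≡13, 21²≡11 (mod 43).
So the quadratic residues mod 43 are {1, 4, 6, 9, 10, 11, 13, 14, 15, 16, 17, 21, 23, 24, 25, 31, 35, 36, 38, 40, 41}.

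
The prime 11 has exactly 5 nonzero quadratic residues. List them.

Square k = 1,…,5 (k and 11−k give the same square):
1²=1, 2²=4, 3²=9, 4²≡5, 5²≡3 (mod 11).
So the quadratic residues mod 11 are {1, 3, 4, 5, 9}.

1, 3, 4, 5, 9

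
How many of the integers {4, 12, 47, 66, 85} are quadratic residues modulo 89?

(4/89) = +1 → QR.
(12/89) = -1 → non-residue.
(47/89) = +1 → QR.
(66/89) = -1 → non-residue.
(85/89) = +1 → QR.
Total quadratic residues among the 5: 3.

3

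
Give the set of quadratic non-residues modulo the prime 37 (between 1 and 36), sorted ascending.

2, 5, 6, 8, 13, 14, 15, 17, 18, 19, 20, 22, 23, 24, 29, 31, 32, 35

Square k = 1,…,18 (k and 37−k give the same square):
1²=1, 2²=4, 3²=9, 4²=16, 5²=25, 6²=36, 7²≡12, 8²≡27, 9²≡7, 10²≡26, 11²≡10, 12²≡33, 13²≡21, 14²≡11, 15²≡3, 16²≡34, 17²≡30, 18²≡28 (mod 37).
The residues are {1, 3, 4, 7, 9, 10, 11, 12, 16, 21, 25, 26, 27, 28, 30, 33, 34, 36}; the non-residues are the remaining 18 nonzero classes.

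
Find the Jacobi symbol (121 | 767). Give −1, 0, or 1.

1

Reciprocity: 121 ≡ 1 and 767 ≡ 3 (mod 4), so (121/767) = +(767/121).
Reduce top mod 121: now compute (41/121).
Reciprocity: 41 ≡ 1 and 121 ≡ 1 (mod 4), so (41/121) = +(121/41).
Reduce top mod 41: now compute (39/41).
Reciprocity: 39 ≡ 3 and 41 ≡ 1 (mod 4), so (39/41) = +(41/39).
Reduce top mod 39: now compute (2/39).
Pull out 2: since 39 ≡ 7 (mod 8), (2/39) = +1.
Reached (1/39) = 1. Collecting the sign flips along the way, the symbol is +1.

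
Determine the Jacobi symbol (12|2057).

Pull out 2^2: since 2057 ≡ 1 (mod 8), (2/2057) = +1, so (2/2057)^2 = +1.
Reciprocity: 3 ≡ 3 and 2057 ≡ 1 (mod 4), so (3/2057) = +(2057/3).
Reduce top mod 3: now compute (2/3).
Pull out 2: since 3 ≡ 3 (mod 8), (2/3) = -1.
Reached (1/3) = 1. Collecting the sign flips along the way, the symbol is -1.

-1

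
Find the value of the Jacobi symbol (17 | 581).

Reciprocity: 17 ≡ 1 and 581 ≡ 1 (mod 4), so (17/581) = +(581/17).
Reduce top mod 17: now compute (3/17).
Reciprocity: 3 ≡ 3 and 17 ≡ 1 (mod 4), so (3/17) = +(17/3).
Reduce top mod 3: now compute (2/3).
Pull out 2: since 3 ≡ 3 (mod 8), (2/3) = -1.
Reached (1/3) = 1. Collecting the sign flips along the way, the symbol is -1.

-1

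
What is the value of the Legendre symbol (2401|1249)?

1

First reduce: 2401 ≡ 1152 (mod 1249).
Pull out 2^7: since 1249 ≡ 1 (mod 8), (2/1249) = +1, so (2/1249)^7 = +1.
Reciprocity: 9 ≡ 1 and 1249 ≡ 1 (mod 4), so (9/1249) = +(1249/9).
Reduce top mod 9: now compute (7/9).
Reciprocity: 7 ≡ 3 and 9 ≡ 1 (mod 4), so (7/9) = +(9/7).
Reduce top mod 7: now compute (2/7).
Pull out 2: since 7 ≡ 7 (mod 8), (2/7) = +1.
Reached (1/7) = 1. Collecting the sign flips along the way, the symbol is +1.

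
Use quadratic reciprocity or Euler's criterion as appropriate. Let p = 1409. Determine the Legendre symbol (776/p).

Pull out 2^3: since 1409 ≡ 1 (mod 8), (2/1409) = +1, so (2/1409)^3 = +1.
Reciprocity: 97 ≡ 1 and 1409 ≡ 1 (mod 4), so (97/1409) = +(1409/97).
Reduce top mod 97: now compute (51/97).
Reciprocity: 51 ≡ 3 and 97 ≡ 1 (mod 4), so (51/97) = +(97/51).
Reduce top mod 51: now compute (46/51).
Pull out 2: since 51 ≡ 3 (mod 8), (2/51) = -1.
Reciprocity: 23 ≡ 3 and 51 ≡ 3 (mod 4), so (23/51) = −(51/23).
Reduce top mod 23: now compute (5/23).
Reciprocity: 5 ≡ 1 and 23 ≡ 3 (mod 4), so (5/23) = +(23/5).
Reduce top mod 5: now compute (3/5).
Reciprocity: 3 ≡ 3 and 5 ≡ 1 (mod 4), so (3/5) = +(5/3).
Reduce top mod 3: now compute (2/3).
Pull out 2: since 3 ≡ 3 (mod 8), (2/3) = -1.
Reached (1/3) = 1. Collecting the sign flips along the way, the symbol is -1.

-1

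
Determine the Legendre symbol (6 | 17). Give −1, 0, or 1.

Pull out 2: since 17 ≡ 1 (mod 8), (2/17) = +1.
Reciprocity: 3 ≡ 3 and 17 ≡ 1 (mod 4), so (3/17) = +(17/3).
Reduce top mod 3: now compute (2/3).
Pull out 2: since 3 ≡ 3 (mod 8), (2/3) = -1.
Reached (1/3) = 1. Collecting the sign flips along the way, the symbol is -1.

-1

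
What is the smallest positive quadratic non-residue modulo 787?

2

(2/787) = −1, so 2 is the smallest positive non-residue mod 787.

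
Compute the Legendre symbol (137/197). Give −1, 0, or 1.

Reciprocity: 137 ≡ 1 and 197 ≡ 1 (mod 4), so (137/197) = +(197/137).
Reduce top mod 137: now compute (60/137).
Pull out 2^2: since 137 ≡ 1 (mod 8), (2/137) = +1, so (2/137)^2 = +1.
Reciprocity: 15 ≡ 3 and 137 ≡ 1 (mod 4), so (15/137) = +(137/15).
Reduce top mod 15: now compute (2/15).
Pull out 2: since 15 ≡ 7 (mod 8), (2/15) = +1.
Reached (1/15) = 1. Collecting the sign flips along the way, the symbol is +1.

1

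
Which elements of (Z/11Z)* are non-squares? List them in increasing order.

Square k = 1,…,5 (k and 11−k give the same square):
1²=1, 2²=4, 3²=9, 4²≡5, 5²≡3 (mod 11).
The residues are {1, 3, 4, 5, 9}; the non-residues are the remaining 5 nonzero classes.

2, 6, 7, 8, 10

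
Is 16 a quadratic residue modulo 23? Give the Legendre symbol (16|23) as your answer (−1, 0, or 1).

Euler's criterion: (16/23) ≡ 16^11 (mod 23).
16^2 ≡ 3 (mod 23)
16^4 ≡ 9 (mod 23)
16^8 ≡ 12 (mod 23)
16^11 = 16^(8+2+1) ≡ 1 (mod 23).
Result is 1, so (16/23) = 1.

1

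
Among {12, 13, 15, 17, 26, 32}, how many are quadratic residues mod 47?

3

(12/47) = +1 → QR.
(13/47) = -1 → non-residue.
(15/47) = -1 → non-residue.
(17/47) = +1 → QR.
(26/47) = -1 → non-residue.
(32/47) = +1 → QR.
Total quadratic residues among the 6: 3.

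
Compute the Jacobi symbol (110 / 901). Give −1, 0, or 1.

Pull out 2: since 901 ≡ 5 (mod 8), (2/901) = -1.
Reciprocity: 55 ≡ 3 and 901 ≡ 1 (mod 4), so (55/901) = +(901/55).
Reduce top mod 55: now compute (21/55).
Reciprocity: 21 ≡ 1 and 55 ≡ 3 (mod 4), so (21/55) = +(55/21).
Reduce top mod 21: now compute (13/21).
Reciprocity: 13 ≡ 1 and 21 ≡ 1 (mod 4), so (13/21) = +(21/13).
Reduce top mod 13: now compute (8/13).
Pull out 2^3: since 13 ≡ 5 (mod 8), (2/13) = -1, so (2/13)^3 = -1.
Reached (1/13) = 1. Collecting the sign flips along the way, the symbol is +1.

1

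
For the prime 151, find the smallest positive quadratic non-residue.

3

(2/151) = +1, so 2 is a residue.
(3/151) = −1, so 3 is the smallest positive non-residue mod 151.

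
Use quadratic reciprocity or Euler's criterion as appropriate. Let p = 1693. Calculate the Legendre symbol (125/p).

-1

Reciprocity: 125 ≡ 1 and 1693 ≡ 1 (mod 4), so (125/1693) = +(1693/125).
Reduce top mod 125: now compute (68/125).
Pull out 2^2: since 125 ≡ 5 (mod 8), (2/125) = -1, so (2/125)^2 = +1.
Reciprocity: 17 ≡ 1 and 125 ≡ 1 (mod 4), so (17/125) = +(125/17).
Reduce top mod 17: now compute (6/17).
Pull out 2: since 17 ≡ 1 (mod 8), (2/17) = +1.
Reciprocity: 3 ≡ 3 and 17 ≡ 1 (mod 4), so (3/17) = +(17/3).
Reduce top mod 3: now compute (2/3).
Pull out 2: since 3 ≡ 3 (mod 8), (2/3) = -1.
Reached (1/3) = 1. Collecting the sign flips along the way, the symbol is -1.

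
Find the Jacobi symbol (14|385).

0

Pull out 2: since 385 ≡ 1 (mod 8), (2/385) = +1.
Reciprocity: 7 ≡ 3 and 385 ≡ 1 (mod 4), so (7/385) = +(385/7).
Reduce top mod 7: now compute (0/7).
Top reduces to 0: gcd > 1, so the symbol is 0.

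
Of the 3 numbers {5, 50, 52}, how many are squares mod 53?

1

(5/53) = -1 → non-residue.
(50/53) = -1 → non-residue.
(52/53) = +1 → QR.
Total quadratic residues among the 3: 1.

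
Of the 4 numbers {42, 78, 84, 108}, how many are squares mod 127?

(42/127) = +1 → QR.
(78/127) = -1 → non-residue.
(84/127) = +1 → QR.
(108/127) = -1 → non-residue.
Total quadratic residues among the 4: 2.

2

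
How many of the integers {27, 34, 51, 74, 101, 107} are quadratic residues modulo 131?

5

(27/131) = +1 → QR.
(34/131) = +1 → QR.
(51/131) = -1 → non-residue.
(74/131) = +1 → QR.
(101/131) = +1 → QR.
(107/131) = +1 → QR.
Total quadratic residues among the 6: 5.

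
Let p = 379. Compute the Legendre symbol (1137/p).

First reduce: 1137 ≡ 0 (mod 379).
Top reduces to 0: gcd > 1, so the symbol is 0.

0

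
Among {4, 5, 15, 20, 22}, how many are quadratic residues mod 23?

1

(4/23) = +1 → QR.
(5/23) = -1 → non-residue.
(15/23) = -1 → non-residue.
(20/23) = -1 → non-residue.
(22/23) = -1 → non-residue.
Total quadratic residues among the 5: 1.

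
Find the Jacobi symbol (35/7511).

0

Reciprocity: 35 ≡ 3 and 7511 ≡ 3 (mod 4), so (35/7511) = −(7511/35).
Reduce top mod 35: now compute (21/35).
Reciprocity: 21 ≡ 1 and 35 ≡ 3 (mod 4), so (21/35) = +(35/21).
Reduce top mod 21: now compute (14/21).
Pull out 2: since 21 ≡ 5 (mod 8), (2/21) = -1.
Reciprocity: 7 ≡ 3 and 21 ≡ 1 (mod 4), so (7/21) = +(21/7).
Reduce top mod 7: now compute (0/7).
Top reduces to 0: gcd > 1, so the symbol is 0.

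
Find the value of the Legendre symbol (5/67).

-1

Euler's criterion: (5/67) ≡ 5^33 (mod 67).
5^2 ≡ 25 (mod 67)
5^4 ≡ 22 (mod 67)
5^8 ≡ 15 (mod 67)
5^16 ≡ 24 (mod 67)
5^32 ≡ 40 (mod 67)
5^33 = 5^(32+1) ≡ 66 (mod 67).
Result is 66 ≡ −1, so (5/67) = −1.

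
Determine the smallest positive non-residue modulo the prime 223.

(2/223) = +1, so 2 is a residue.
(3/223) = −1, so 3 is the smallest positive non-residue mod 223.

3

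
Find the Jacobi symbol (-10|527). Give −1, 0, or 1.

1

First reduce: -10 ≡ 517 (mod 527).
Reciprocity: 517 ≡ 1 and 527 ≡ 3 (mod 4), so (517/527) = +(527/517).
Reduce top mod 517: now compute (10/517).
Pull out 2: since 517 ≡ 5 (mod 8), (2/517) = -1.
Reciprocity: 5 ≡ 1 and 517 ≡ 1 (mod 4), so (5/517) = +(517/5).
Reduce top mod 5: now compute (2/5).
Pull out 2: since 5 ≡ 5 (mod 8), (2/5) = -1.
Reached (1/5) = 1. Collecting the sign flips along the way, the symbol is +1.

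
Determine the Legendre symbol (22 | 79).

Pull out 2: since 79 ≡ 7 (mod 8), (2/79) = +1.
Reciprocity: 11 ≡ 3 and 79 ≡ 3 (mod 4), so (11/79) = −(79/11).
Reduce top mod 11: now compute (2/11).
Pull out 2: since 11 ≡ 3 (mod 8), (2/11) = -1.
Reached (1/11) = 1. Collecting the sign flips along the way, the symbol is +1.

1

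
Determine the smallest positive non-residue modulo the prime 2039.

7

(2/2039) = +1, so 2 is a residue.
(3/2039) = +1, so 3 is a residue.
(4/2039) = +1, so 4 is a residue.
(5/2039) = +1, so 5 is a residue.
(6/2039) = +1, so 6 is a residue.
(7/2039) = −1, so 7 is the smallest positive non-residue mod 2039.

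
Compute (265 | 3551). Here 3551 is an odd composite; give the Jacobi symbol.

Reciprocity: 265 ≡ 1 and 3551 ≡ 3 (mod 4), so (265/3551) = +(3551/265).
Reduce top mod 265: now compute (106/265).
Pull out 2: since 265 ≡ 1 (mod 8), (2/265) = +1.
Reciprocity: 53 ≡ 1 and 265 ≡ 1 (mod 4), so (53/265) = +(265/53).
Reduce top mod 53: now compute (0/53).
Top reduces to 0: gcd > 1, so the symbol is 0.

0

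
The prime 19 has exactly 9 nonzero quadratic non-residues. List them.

2 3 8 10 12 13 14 15 18

Square k = 1,…,9 (k and 19−k give the same square):
1²=1, 2²=4, 3²=9, 4²=16, 5²≡6, 6²≡17, 7²≡11, 8²≡7, 9²≡5 (mod 19).
The residues are {1, 4, 5, 6, 7, 9, 11, 16, 17}; the non-residues are the remaining 9 nonzero classes.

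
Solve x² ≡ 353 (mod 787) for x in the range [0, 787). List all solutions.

381, 406

Since 787 ≡ 3 (mod 4), a square root of 353 is 353^((787+1)/4) = 353^197 mod 787.
Repeated squaring: 353^2≡263, 353^4≡700, 353^8≡486, 353^16≡96, 353^32≡559, 353^64≡42, 353^128≡190 (mod 787).
353^197 = 353^(128+64+4+1) ≡ 381 (mod 787).
Check: 381² = 145161 ≡ 353 (mod 787). The two roots are 381 and 406.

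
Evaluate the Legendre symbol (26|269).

-1

Pull out 2: since 269 ≡ 5 (mod 8), (2/269) = -1.
Reciprocity: 13 ≡ 1 and 269 ≡ 1 (mod 4), so (13/269) = +(269/13).
Reduce top mod 13: now compute (9/13).
Reciprocity: 9 ≡ 1 and 13 ≡ 1 (mod 4), so (9/13) = +(13/9).
Reduce top mod 9: now compute (4/9).
Pull out 2^2: since 9 ≡ 1 (mod 8), (2/9) = +1, so (2/9)^2 = +1.
Reached (1/9) = 1. Collecting the sign flips along the way, the symbol is -1.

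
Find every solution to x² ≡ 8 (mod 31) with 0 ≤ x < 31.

Since 31 ≡ 3 (mod 4), a square root of 8 is 8^((31+1)/4) = 8^8 mod 31.
Repeated squaring: 8^2≡2, 8^4≡4, 8^8≡16 (mod 31).
8^8 = 8^(8) ≡ 16 (mod 31).
Check: 16² = 256 ≡ 8 (mod 31). The two roots are 15 and 16.

15, 16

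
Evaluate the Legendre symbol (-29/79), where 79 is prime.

First reduce: -29 ≡ 50 (mod 79).
Pull out 2: since 79 ≡ 7 (mod 8), (2/79) = +1.
Reciprocity: 25 ≡ 1 and 79 ≡ 3 (mod 4), so (25/79) = +(79/25).
Reduce top mod 25: now compute (4/25).
Pull out 2^2: since 25 ≡ 1 (mod 8), (2/25) = +1, so (2/25)^2 = +1.
Reached (1/25) = 1. Collecting the sign flips along the way, the symbol is +1.

1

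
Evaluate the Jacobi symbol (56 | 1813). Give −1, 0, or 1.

0

Pull out 2^3: since 1813 ≡ 5 (mod 8), (2/1813) = -1, so (2/1813)^3 = -1.
Reciprocity: 7 ≡ 3 and 1813 ≡ 1 (mod 4), so (7/1813) = +(1813/7).
Reduce top mod 7: now compute (0/7).
Top reduces to 0: gcd > 1, so the symbol is 0.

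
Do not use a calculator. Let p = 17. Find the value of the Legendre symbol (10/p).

Pull out 2: since 17 ≡ 1 (mod 8), (2/17) = +1.
Reciprocity: 5 ≡ 1 and 17 ≡ 1 (mod 4), so (5/17) = +(17/5).
Reduce top mod 5: now compute (2/5).
Pull out 2: since 5 ≡ 5 (mod 8), (2/5) = -1.
Reached (1/5) = 1. Collecting the sign flips along the way, the symbol is -1.

-1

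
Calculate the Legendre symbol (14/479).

Pull out 2: since 479 ≡ 7 (mod 8), (2/479) = +1.
Reciprocity: 7 ≡ 3 and 479 ≡ 3 (mod 4), so (7/479) = −(479/7).
Reduce top mod 7: now compute (3/7).
Reciprocity: 3 ≡ 3 and 7 ≡ 3 (mod 4), so (3/7) = −(7/3).
Reduce top mod 3: now compute (1/3).
Reached (1/3) = 1. Collecting the sign flips along the way, the symbol is +1.

1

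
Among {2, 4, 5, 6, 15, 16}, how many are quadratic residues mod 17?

(2/17) = +1 → QR.
(4/17) = +1 → QR.
(5/17) = -1 → non-residue.
(6/17) = -1 → non-residue.
(15/17) = +1 → QR.
(16/17) = +1 → QR.
Total quadratic residues among the 6: 4.

4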